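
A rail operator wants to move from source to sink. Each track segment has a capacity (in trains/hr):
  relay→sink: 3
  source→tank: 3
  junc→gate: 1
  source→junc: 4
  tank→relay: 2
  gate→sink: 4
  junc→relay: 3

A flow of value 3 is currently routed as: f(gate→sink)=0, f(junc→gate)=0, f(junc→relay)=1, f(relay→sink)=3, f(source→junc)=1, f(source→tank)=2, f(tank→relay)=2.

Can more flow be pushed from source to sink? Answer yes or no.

Residual path source→junc→gate→sink has bottleneck 1 > 0.
Pushing 1 along it raises the flow to 4, so the given flow is not maximum.

Yes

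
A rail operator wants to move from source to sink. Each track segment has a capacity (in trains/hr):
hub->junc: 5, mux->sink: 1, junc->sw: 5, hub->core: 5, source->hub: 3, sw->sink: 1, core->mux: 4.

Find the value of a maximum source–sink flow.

2

Augment source->hub->core->mux->sink: bottleneck 1. Total 1.
Augment source->hub->junc->sw->sink: bottleneck 1. Total 2.
No augmenting path remains in the residual graph.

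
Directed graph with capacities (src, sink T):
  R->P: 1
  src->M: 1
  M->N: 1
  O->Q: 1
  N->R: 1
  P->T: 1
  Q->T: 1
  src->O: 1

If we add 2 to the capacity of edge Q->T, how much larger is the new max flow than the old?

Original max flow = 2.
Edge Q->T does not cross the min cut (source side {src}), so extra capacity there cannot help.
New max flow = 2. Increase = 0.

0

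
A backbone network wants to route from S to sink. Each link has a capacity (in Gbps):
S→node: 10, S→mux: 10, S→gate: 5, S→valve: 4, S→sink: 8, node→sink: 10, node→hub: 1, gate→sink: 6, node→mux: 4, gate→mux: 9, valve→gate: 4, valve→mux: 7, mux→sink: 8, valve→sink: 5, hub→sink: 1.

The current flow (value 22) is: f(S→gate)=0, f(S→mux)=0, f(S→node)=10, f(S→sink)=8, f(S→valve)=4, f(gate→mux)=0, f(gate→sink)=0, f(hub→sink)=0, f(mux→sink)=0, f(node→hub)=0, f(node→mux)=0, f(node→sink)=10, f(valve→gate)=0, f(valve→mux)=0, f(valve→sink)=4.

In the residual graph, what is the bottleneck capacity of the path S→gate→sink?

Residual capacities along the path: S→gate: 5, gate→sink: 6.
Minimum is 5.

5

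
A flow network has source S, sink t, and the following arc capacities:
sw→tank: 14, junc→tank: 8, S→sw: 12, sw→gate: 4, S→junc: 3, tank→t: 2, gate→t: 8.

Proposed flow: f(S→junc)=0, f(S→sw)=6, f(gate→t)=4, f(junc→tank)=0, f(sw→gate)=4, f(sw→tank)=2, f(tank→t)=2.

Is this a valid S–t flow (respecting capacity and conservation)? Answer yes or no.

Every edge has 0 ≤ f(e) ≤ cap(e).
At each intermediate node, inflow equals outflow.

Yes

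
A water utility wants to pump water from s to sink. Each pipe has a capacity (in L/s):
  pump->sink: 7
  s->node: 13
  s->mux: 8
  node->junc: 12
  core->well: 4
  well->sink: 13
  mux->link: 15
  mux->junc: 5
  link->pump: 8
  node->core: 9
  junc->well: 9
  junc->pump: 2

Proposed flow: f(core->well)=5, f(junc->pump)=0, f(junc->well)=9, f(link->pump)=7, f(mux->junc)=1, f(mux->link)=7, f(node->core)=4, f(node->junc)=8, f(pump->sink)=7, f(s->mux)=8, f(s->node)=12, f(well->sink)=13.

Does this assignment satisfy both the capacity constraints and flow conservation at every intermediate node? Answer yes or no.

Capacity violated on core->well: flow 5 > capacity 4.

No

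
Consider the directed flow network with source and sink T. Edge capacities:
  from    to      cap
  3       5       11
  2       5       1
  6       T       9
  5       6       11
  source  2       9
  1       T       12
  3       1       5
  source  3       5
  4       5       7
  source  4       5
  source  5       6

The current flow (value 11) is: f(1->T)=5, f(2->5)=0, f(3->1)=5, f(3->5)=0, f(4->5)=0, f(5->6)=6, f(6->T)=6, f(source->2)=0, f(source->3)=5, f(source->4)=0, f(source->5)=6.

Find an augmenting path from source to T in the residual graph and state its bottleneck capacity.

source->2->5->6->T, bottleneck 1

Residual along source->2->5->6->T: source->2: 9, 2->5: 1, 5->6: 5, 6->T: 3.
Bottleneck = min = 1.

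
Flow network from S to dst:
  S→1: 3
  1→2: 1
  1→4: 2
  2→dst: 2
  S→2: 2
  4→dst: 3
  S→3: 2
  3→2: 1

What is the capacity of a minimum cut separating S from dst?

4

Max flow = 4 (via 2 augmenting paths).
In the residual at optimum, the set reachable from S is {1, 2, 3, S}.
Cut edges: 1→4 (cap 2), 2→dst (cap 2). Sum = 4.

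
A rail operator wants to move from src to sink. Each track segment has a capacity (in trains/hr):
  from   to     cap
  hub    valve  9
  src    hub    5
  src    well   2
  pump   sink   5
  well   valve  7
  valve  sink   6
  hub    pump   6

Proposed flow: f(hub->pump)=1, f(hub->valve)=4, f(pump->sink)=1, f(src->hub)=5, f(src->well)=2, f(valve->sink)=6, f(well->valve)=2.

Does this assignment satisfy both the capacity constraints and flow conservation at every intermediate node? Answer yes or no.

Every edge has 0 ≤ f(e) ≤ cap(e).
At each intermediate node, inflow equals outflow.

Yes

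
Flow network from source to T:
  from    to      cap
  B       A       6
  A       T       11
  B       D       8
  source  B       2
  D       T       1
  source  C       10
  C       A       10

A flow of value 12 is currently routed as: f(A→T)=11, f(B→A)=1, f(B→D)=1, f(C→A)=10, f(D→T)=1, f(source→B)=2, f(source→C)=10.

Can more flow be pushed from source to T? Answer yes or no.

No

Residual reachable from source: {source}; T is not reachable.
Saturated cut: source→B, source→C with total capacity 12 = current flow value. Flow is maximum.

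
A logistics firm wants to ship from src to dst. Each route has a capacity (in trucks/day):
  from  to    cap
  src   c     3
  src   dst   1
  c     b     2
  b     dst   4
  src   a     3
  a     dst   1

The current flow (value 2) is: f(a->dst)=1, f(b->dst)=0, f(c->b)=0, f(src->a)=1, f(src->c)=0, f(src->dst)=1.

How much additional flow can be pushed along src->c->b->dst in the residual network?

Residual capacities along the path: src->c: 3, c->b: 2, b->dst: 4.
Minimum is 2.

2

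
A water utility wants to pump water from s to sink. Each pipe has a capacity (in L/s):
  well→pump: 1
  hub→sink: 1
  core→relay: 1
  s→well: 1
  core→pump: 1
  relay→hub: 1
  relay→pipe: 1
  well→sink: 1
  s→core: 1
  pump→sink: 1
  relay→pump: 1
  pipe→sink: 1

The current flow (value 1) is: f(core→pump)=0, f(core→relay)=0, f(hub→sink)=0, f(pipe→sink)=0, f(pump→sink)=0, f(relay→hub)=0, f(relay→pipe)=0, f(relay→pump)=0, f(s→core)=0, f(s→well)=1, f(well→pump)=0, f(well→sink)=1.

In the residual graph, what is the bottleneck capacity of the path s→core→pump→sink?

1

Residual capacities along the path: s→core: 1, core→pump: 1, pump→sink: 1.
Minimum is 1.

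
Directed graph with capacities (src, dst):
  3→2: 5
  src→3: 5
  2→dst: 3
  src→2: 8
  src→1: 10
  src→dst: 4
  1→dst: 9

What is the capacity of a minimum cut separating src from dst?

Max flow = 16 (via 3 augmenting paths).
In the residual at optimum, the set reachable from src is {1, 2, 3, src}.
Cut edges: src→dst (cap 4), 1→dst (cap 9), 2→dst (cap 3). Sum = 16.

16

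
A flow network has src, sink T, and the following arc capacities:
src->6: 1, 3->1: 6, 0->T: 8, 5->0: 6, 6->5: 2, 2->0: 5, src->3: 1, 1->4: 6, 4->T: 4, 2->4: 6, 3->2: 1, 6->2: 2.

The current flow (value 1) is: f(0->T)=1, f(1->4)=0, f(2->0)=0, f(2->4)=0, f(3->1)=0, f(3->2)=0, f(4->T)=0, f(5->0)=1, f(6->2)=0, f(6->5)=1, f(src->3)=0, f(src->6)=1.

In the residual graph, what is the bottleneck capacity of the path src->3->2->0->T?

Residual capacities along the path: src->3: 1, 3->2: 1, 2->0: 5, 0->T: 7.
Minimum is 1.

1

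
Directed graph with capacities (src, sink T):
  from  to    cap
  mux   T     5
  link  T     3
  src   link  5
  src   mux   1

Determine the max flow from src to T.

4

Augment src->mux->T: bottleneck 1. Total 1.
Augment src->link->T: bottleneck 3. Total 4.
No augmenting path remains in the residual graph.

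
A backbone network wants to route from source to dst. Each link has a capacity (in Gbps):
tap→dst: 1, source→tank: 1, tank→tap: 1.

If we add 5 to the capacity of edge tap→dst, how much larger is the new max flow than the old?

Original max flow = 1.
Edge tap→dst does not cross the min cut (source side {source}), so extra capacity there cannot help.
New max flow = 1. Increase = 0.

0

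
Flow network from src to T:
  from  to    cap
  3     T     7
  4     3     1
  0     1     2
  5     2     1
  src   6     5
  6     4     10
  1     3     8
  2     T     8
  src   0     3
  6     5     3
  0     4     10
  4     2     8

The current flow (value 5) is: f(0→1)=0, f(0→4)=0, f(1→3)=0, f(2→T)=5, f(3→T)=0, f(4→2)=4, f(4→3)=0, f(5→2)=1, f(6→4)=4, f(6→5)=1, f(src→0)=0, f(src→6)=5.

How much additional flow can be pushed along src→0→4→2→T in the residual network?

3

Residual capacities along the path: src→0: 3, 0→4: 10, 4→2: 4, 2→T: 3.
Minimum is 3.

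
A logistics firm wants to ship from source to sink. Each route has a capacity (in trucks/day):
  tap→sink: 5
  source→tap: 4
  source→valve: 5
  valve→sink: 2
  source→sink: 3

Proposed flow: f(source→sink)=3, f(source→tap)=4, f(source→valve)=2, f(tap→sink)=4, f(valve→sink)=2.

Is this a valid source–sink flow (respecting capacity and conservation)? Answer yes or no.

Yes

Every edge has 0 ≤ f(e) ≤ cap(e).
At each intermediate node, inflow equals outflow.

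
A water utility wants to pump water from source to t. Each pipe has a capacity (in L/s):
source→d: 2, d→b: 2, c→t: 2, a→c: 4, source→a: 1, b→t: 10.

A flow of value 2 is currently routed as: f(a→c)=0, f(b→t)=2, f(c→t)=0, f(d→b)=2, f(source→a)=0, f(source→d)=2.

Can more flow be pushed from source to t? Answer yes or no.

Residual path source→a→c→t has bottleneck 1 > 0.
Pushing 1 along it raises the flow to 3, so the given flow is not maximum.

Yes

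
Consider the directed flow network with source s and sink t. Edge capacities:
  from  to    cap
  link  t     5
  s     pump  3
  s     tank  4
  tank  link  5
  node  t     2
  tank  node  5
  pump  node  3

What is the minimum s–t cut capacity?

Max flow = 6 (via 2 augmenting paths).
In the residual at optimum, the set reachable from s is {node, pump, s}.
Cut edges: s→tank (cap 4), node→t (cap 2). Sum = 6.

6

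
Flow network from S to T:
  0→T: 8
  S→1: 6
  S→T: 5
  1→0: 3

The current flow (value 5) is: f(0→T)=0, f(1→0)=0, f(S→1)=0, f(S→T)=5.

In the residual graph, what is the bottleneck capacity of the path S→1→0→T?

Residual capacities along the path: S→1: 6, 1→0: 3, 0→T: 8.
Minimum is 3.

3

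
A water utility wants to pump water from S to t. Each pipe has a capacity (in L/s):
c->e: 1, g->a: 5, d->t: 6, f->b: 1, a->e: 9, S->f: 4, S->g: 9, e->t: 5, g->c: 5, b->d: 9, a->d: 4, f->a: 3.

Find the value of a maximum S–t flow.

10

Augment S->g->c->e->t: bottleneck 1. Total 1.
Augment S->g->a->e->t: bottleneck 4. Total 5.
Augment S->g->a->d->t: bottleneck 1. Total 6.
Augment S->f->a->d->t: bottleneck 3. Total 9.
Augment S->f->b->d->t: bottleneck 1. Total 10.
No augmenting path remains in the residual graph.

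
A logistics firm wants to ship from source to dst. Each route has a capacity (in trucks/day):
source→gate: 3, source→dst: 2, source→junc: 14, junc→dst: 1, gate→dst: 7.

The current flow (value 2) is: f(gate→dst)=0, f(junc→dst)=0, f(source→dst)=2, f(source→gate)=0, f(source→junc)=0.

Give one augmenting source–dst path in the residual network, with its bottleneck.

Residual along source→gate→dst: source→gate: 3, gate→dst: 7.
Bottleneck = min = 3.

source→gate→dst, bottleneck 3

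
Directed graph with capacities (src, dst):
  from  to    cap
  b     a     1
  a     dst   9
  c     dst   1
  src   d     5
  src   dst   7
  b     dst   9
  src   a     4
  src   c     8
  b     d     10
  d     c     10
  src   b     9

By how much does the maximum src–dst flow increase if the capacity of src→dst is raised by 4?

4

Original max flow = 21.
After raising cap(src→dst), augmenting paths through that edge carry 4 more units.
New max flow = 25. Increase = 4.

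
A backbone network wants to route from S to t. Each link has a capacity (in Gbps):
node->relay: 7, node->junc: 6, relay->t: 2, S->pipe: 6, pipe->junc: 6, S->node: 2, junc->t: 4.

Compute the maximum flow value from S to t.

Augment S->pipe->junc->t: bottleneck 4. Total 4.
Augment S->node->relay->t: bottleneck 2. Total 6.
No augmenting path remains in the residual graph.

6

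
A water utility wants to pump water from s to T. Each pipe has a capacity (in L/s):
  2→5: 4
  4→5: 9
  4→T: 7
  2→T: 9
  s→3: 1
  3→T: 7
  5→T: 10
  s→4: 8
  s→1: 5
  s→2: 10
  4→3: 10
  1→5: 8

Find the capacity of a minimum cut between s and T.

24

Max flow = 24 (via 6 augmenting paths).
In the residual at optimum, the set reachable from s is {s}.
Cut edges: s→4 (cap 8), s→3 (cap 1), s→2 (cap 10), s→1 (cap 5). Sum = 24.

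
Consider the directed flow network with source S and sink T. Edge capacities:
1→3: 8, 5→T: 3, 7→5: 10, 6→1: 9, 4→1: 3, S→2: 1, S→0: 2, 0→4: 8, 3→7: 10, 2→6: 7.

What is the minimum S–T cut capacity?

Max flow = 3 (via 2 augmenting paths).
In the residual at optimum, the set reachable from S is {S}.
Cut edges: S→0 (cap 2), S→2 (cap 1). Sum = 3.

3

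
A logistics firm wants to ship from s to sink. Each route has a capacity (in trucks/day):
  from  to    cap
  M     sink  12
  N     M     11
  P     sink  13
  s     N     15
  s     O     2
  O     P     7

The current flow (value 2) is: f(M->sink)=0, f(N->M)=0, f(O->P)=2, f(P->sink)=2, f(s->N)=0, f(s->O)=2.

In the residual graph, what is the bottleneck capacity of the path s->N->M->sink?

Residual capacities along the path: s->N: 15, N->M: 11, M->sink: 12.
Minimum is 11.

11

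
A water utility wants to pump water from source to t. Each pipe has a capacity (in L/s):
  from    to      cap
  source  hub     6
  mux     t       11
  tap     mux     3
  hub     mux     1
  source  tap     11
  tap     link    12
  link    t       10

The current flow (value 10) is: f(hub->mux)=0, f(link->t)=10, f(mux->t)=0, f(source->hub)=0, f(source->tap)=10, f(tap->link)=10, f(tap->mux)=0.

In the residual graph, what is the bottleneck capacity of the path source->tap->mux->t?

1

Residual capacities along the path: source->tap: 1, tap->mux: 3, mux->t: 11.
Minimum is 1.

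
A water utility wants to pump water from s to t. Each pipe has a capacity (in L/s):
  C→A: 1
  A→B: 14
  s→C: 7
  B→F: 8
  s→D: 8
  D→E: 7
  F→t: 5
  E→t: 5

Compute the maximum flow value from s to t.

Augment s→D→E→t: bottleneck 5. Total 5.
Augment s→C→A→B→F→t: bottleneck 1. Total 6.
No augmenting path remains in the residual graph.

6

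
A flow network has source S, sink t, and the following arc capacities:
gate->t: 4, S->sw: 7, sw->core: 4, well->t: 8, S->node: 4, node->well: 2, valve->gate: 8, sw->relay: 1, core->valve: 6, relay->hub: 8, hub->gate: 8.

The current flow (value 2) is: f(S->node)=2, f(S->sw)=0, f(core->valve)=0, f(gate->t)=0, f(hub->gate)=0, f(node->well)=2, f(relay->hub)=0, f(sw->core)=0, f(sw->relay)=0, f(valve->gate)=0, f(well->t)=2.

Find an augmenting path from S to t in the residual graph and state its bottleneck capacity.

Residual along S->sw->relay->hub->gate->t: S->sw: 7, sw->relay: 1, relay->hub: 8, hub->gate: 8, gate->t: 4.
Bottleneck = min = 1.

S->sw->relay->hub->gate->t, bottleneck 1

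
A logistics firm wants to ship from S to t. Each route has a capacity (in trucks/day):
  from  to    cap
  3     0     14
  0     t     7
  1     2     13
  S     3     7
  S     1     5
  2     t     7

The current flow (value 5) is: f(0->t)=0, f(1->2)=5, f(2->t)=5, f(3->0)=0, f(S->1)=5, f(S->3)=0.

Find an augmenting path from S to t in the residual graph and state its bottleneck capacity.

Residual along S->3->0->t: S->3: 7, 3->0: 14, 0->t: 7.
Bottleneck = min = 7.

S->3->0->t, bottleneck 7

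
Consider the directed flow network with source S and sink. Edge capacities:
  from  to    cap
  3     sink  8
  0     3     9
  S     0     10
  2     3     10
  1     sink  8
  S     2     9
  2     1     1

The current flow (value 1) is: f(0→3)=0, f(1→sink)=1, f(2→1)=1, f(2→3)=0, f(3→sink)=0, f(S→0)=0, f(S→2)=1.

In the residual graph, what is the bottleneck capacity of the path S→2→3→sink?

8

Residual capacities along the path: S→2: 8, 2→3: 10, 3→sink: 8.
Minimum is 8.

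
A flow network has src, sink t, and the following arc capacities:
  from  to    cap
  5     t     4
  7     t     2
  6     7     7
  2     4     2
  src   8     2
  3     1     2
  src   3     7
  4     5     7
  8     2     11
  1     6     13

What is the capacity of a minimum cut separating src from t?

Max flow = 4 (via 2 augmenting paths).
In the residual at optimum, the set reachable from src is {3, src}.
Cut edges: 3->1 (cap 2), src->8 (cap 2). Sum = 4.

4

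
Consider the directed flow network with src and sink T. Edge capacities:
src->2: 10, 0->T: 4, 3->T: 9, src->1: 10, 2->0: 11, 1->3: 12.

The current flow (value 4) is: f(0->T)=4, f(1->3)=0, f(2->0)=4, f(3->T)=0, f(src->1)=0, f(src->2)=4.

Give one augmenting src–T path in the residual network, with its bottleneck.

Residual along src->1->3->T: src->1: 10, 1->3: 12, 3->T: 9.
Bottleneck = min = 9.

src->1->3->T, bottleneck 9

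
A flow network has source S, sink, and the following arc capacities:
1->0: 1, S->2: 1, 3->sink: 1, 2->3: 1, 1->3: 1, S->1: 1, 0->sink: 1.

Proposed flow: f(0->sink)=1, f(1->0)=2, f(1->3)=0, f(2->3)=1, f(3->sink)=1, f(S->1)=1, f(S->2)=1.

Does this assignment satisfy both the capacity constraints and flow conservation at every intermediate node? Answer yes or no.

Capacity violated on 1->0: flow 2 > capacity 1.

No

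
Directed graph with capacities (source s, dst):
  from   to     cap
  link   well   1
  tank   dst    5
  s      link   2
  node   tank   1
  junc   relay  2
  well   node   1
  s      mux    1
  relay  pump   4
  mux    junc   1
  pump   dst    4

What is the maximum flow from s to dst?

Augment s->mux->junc->relay->pump->dst: bottleneck 1. Total 1.
Augment s->link->well->node->tank->dst: bottleneck 1. Total 2.
No augmenting path remains in the residual graph.

2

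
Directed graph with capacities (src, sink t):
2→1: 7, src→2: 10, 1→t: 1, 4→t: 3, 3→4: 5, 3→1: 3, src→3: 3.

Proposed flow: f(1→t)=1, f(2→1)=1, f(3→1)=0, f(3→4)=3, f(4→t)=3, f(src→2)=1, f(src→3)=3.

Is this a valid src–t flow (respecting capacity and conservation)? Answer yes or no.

Yes

Every edge has 0 ≤ f(e) ≤ cap(e).
At each intermediate node, inflow equals outflow.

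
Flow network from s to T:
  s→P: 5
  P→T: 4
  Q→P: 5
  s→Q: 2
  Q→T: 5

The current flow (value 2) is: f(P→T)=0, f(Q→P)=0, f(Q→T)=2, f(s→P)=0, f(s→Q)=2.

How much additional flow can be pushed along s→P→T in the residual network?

Residual capacities along the path: s→P: 5, P→T: 4.
Minimum is 4.

4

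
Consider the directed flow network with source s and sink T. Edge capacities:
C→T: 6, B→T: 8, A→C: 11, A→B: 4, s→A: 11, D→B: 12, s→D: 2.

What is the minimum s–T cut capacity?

12

Max flow = 12 (via 3 augmenting paths).
In the residual at optimum, the set reachable from s is {A, C, s}.
Cut edges: s→D (cap 2), A→B (cap 4), C→T (cap 6). Sum = 12.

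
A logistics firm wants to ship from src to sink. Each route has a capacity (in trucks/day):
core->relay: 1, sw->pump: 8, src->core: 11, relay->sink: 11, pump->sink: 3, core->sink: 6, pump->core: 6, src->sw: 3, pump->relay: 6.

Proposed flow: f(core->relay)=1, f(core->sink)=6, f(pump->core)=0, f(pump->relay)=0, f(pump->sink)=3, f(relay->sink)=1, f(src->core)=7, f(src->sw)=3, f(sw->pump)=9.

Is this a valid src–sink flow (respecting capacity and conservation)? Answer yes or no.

No

Capacity violated on sw->pump: flow 9 > capacity 8.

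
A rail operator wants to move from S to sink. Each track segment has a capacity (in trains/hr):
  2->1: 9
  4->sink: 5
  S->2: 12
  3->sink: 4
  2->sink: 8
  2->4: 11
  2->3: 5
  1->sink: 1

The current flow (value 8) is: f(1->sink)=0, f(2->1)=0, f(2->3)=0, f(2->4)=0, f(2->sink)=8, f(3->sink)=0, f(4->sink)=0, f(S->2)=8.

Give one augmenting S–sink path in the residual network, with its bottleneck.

Residual along S->2->3->sink: S->2: 4, 2->3: 5, 3->sink: 4.
Bottleneck = min = 4.

S->2->3->sink, bottleneck 4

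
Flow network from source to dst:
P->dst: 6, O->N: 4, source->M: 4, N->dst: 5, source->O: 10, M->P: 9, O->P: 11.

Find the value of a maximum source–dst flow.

10

Augment source->M->P->dst: bottleneck 4. Total 4.
Augment source->O->P->dst: bottleneck 2. Total 6.
Augment source->O->N->dst: bottleneck 4. Total 10.
No augmenting path remains in the residual graph.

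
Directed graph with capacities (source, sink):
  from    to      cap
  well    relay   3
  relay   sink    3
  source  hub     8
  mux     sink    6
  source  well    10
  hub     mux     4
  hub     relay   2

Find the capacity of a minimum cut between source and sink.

7

Max flow = 7 (via 3 augmenting paths).
In the residual at optimum, the set reachable from source is {hub, relay, source, well}.
Cut edges: hub->mux (cap 4), relay->sink (cap 3). Sum = 7.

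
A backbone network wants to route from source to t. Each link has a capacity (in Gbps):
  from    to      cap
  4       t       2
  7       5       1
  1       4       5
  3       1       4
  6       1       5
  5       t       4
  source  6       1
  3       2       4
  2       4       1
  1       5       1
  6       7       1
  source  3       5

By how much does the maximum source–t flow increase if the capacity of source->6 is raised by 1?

Original max flow = 4.
Even with extra capacity on source->6, another cut of capacity 4 remains binding.
New max flow = 4. Increase = 0.

0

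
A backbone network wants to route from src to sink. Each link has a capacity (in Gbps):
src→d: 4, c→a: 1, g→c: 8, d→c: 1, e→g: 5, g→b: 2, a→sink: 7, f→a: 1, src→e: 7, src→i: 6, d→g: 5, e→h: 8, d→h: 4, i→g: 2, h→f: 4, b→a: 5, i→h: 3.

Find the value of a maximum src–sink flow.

Augment src→d→c→a→sink: bottleneck 1. Total 1.
Augment src→d→g→b→a→sink: bottleneck 2. Total 3.
Augment src→d→h→f→a→sink: bottleneck 1. Total 4.
No augmenting path remains in the residual graph.

4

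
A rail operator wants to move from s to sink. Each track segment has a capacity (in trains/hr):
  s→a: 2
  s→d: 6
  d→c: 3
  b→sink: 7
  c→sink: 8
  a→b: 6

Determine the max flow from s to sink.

5

Augment s→d→c→sink: bottleneck 3. Total 3.
Augment s→a→b→sink: bottleneck 2. Total 5.
No augmenting path remains in the residual graph.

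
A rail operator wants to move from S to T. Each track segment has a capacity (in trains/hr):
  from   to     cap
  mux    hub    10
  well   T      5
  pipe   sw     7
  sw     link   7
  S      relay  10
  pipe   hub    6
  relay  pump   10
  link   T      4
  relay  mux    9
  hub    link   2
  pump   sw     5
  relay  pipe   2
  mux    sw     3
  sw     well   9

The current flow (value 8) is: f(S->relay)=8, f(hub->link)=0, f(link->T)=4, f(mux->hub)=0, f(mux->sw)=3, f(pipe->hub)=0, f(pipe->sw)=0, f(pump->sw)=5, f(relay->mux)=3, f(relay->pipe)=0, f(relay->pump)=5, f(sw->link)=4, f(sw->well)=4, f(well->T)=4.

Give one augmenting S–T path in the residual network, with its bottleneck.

Residual along S->relay->pipe->sw->well->T: S->relay: 2, relay->pipe: 2, pipe->sw: 7, sw->well: 5, well->T: 1.
Bottleneck = min = 1.

S->relay->pipe->sw->well->T, bottleneck 1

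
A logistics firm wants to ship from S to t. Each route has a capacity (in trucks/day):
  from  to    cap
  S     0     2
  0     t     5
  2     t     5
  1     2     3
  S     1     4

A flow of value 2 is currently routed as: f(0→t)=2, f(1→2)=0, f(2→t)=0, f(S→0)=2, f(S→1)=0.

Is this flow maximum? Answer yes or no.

Residual path S→1→2→t has bottleneck 3 > 0.
Pushing 3 along it raises the flow to 5, so the given flow is not maximum.

No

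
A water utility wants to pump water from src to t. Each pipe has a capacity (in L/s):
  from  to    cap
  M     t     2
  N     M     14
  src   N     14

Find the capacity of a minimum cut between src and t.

2

Max flow = 2 (via 1 augmenting path).
In the residual at optimum, the set reachable from src is {M, N, src}.
Cut edges: M→t (cap 2). Sum = 2.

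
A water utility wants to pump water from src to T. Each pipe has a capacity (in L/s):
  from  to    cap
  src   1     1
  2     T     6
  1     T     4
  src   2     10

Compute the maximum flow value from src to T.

7

Augment src→2→T: bottleneck 6. Total 6.
Augment src→1→T: bottleneck 1. Total 7.
No augmenting path remains in the residual graph.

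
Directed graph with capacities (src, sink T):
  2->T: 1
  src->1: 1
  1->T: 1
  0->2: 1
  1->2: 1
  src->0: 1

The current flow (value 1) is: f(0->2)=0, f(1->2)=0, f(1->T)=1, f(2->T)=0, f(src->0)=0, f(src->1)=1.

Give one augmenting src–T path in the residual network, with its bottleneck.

src->0->2->T, bottleneck 1

Residual along src->0->2->T: src->0: 1, 0->2: 1, 2->T: 1.
Bottleneck = min = 1.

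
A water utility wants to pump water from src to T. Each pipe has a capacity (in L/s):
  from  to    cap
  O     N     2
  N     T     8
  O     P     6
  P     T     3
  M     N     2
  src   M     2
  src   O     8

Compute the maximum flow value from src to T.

7

Augment src→M→N→T: bottleneck 2. Total 2.
Augment src→O→N→T: bottleneck 2. Total 4.
Augment src→O→P→T: bottleneck 3. Total 7.
No augmenting path remains in the residual graph.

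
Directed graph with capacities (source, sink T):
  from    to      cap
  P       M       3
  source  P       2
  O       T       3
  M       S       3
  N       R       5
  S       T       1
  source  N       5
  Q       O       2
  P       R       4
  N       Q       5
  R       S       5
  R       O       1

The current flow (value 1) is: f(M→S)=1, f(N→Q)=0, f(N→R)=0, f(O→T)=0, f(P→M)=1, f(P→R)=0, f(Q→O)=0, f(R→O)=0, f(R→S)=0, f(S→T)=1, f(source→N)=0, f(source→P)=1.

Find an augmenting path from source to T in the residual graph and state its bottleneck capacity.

source→P→R→O→T, bottleneck 1

Residual along source→P→R→O→T: source→P: 1, P→R: 4, R→O: 1, O→T: 3.
Bottleneck = min = 1.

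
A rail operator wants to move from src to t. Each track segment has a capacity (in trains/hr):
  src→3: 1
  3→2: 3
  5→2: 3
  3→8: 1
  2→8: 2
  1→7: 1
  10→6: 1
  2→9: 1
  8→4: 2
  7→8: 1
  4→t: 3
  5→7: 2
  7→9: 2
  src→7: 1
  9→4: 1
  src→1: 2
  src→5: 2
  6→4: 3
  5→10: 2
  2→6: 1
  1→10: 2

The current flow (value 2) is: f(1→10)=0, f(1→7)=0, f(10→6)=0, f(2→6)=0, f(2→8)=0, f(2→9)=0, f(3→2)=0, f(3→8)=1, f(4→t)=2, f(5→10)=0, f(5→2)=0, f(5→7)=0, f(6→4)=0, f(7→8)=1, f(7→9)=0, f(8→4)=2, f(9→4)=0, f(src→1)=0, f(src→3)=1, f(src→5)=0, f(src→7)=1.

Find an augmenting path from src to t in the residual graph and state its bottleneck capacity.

src→1→7→9→4→t, bottleneck 1

Residual along src→1→7→9→4→t: src→1: 2, 1→7: 1, 7→9: 2, 9→4: 1, 4→t: 1.
Bottleneck = min = 1.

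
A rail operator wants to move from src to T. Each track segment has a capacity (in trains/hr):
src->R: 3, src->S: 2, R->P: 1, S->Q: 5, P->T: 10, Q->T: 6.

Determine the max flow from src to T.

3

Augment src->R->P->T: bottleneck 1. Total 1.
Augment src->S->Q->T: bottleneck 2. Total 3.
No augmenting path remains in the residual graph.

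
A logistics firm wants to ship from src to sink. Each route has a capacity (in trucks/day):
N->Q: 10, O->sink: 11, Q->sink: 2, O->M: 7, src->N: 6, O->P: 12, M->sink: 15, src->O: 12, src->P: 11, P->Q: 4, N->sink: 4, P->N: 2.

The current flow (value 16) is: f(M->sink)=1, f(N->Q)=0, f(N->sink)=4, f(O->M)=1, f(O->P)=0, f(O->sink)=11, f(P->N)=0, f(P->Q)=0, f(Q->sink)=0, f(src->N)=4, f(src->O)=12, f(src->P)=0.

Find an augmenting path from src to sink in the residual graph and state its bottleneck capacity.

Residual along src->P->Q->sink: src->P: 11, P->Q: 4, Q->sink: 2.
Bottleneck = min = 2.

src->P->Q->sink, bottleneck 2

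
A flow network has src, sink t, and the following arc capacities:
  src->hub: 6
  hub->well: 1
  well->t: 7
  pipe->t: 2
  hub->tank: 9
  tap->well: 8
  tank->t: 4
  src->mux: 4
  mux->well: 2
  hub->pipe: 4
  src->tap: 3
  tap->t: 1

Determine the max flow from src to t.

Augment src->tap->t: bottleneck 1. Total 1.
Augment src->tap->well->t: bottleneck 2. Total 3.
Augment src->mux->well->t: bottleneck 2. Total 5.
Augment src->hub->tank->t: bottleneck 4. Total 9.
Augment src->hub->pipe->t: bottleneck 2. Total 11.
No augmenting path remains in the residual graph.

11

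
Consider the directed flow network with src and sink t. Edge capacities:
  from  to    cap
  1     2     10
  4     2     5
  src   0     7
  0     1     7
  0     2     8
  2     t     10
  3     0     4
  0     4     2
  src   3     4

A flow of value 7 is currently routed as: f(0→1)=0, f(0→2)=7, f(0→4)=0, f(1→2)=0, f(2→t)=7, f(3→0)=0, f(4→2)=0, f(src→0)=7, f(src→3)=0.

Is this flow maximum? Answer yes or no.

No

Residual path src→3→0→2→t has bottleneck 1 > 0.
Pushing 1 along it raises the flow to 8, so the given flow is not maximum.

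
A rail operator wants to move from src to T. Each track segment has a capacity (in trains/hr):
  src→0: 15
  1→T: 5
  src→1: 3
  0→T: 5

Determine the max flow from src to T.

8

Augment src→0→T: bottleneck 5. Total 5.
Augment src→1→T: bottleneck 3. Total 8.
No augmenting path remains in the residual graph.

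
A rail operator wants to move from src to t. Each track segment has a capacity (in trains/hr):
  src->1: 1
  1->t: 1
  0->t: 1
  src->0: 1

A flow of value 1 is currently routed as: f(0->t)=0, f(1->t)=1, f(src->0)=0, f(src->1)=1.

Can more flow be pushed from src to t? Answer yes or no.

Residual path src->0->t has bottleneck 1 > 0.
Pushing 1 along it raises the flow to 2, so the given flow is not maximum.

Yes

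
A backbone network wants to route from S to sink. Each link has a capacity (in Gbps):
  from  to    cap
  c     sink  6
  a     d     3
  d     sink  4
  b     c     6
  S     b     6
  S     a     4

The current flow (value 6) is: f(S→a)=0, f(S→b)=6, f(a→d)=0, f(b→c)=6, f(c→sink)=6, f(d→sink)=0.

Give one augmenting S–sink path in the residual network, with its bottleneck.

Residual along S→a→d→sink: S→a: 4, a→d: 3, d→sink: 4.
Bottleneck = min = 3.

S→a→d→sink, bottleneck 3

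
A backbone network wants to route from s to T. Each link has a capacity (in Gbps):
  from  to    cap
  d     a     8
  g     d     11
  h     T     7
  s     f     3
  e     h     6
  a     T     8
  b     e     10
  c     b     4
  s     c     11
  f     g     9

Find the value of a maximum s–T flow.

Augment s->f->g->d->a->T: bottleneck 3. Total 3.
Augment s->c->b->e->h->T: bottleneck 4. Total 7.
No augmenting path remains in the residual graph.

7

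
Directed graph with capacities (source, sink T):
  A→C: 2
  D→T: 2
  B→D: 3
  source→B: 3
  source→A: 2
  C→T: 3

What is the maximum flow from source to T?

4

Augment source→A→C→T: bottleneck 2. Total 2.
Augment source→B→D→T: bottleneck 2. Total 4.
No augmenting path remains in the residual graph.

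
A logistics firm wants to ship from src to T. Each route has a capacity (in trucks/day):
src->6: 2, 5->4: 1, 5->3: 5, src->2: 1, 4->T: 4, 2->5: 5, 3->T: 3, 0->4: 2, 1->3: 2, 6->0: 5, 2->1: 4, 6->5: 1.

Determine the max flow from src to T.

Augment src->6->0->4->T: bottleneck 2. Total 2.
Augment src->2->5->4->T: bottleneck 1. Total 3.
No augmenting path remains in the residual graph.

3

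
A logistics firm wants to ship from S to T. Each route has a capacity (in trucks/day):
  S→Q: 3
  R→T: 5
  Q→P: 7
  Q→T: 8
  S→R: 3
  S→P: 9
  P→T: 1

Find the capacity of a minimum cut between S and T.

7

Max flow = 7 (via 3 augmenting paths).
In the residual at optimum, the set reachable from S is {P, S}.
Cut edges: S→Q (cap 3), S→R (cap 3), P→T (cap 1). Sum = 7.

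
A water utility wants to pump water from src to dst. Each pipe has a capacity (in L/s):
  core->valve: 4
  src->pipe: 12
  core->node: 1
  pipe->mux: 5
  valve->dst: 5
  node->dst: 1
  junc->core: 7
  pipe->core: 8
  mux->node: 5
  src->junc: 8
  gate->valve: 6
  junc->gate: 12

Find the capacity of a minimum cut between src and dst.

Max flow = 6 (via 3 augmenting paths).
In the residual at optimum, the set reachable from src is {core, gate, junc, mux, node, pipe, src, valve}.
Cut edges: node->dst (cap 1), valve->dst (cap 5). Sum = 6.

6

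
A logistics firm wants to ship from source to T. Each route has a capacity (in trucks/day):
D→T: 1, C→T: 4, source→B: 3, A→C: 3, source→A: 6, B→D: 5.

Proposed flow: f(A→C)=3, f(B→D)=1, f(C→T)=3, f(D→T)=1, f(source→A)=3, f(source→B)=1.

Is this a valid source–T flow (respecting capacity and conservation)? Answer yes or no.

Every edge has 0 ≤ f(e) ≤ cap(e).
At each intermediate node, inflow equals outflow.

Yes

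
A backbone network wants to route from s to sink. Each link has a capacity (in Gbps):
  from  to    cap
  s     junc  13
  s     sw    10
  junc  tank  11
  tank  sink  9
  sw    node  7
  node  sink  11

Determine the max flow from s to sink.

16

Augment s->sw->node->sink: bottleneck 7. Total 7.
Augment s->junc->tank->sink: bottleneck 9. Total 16.
No augmenting path remains in the residual graph.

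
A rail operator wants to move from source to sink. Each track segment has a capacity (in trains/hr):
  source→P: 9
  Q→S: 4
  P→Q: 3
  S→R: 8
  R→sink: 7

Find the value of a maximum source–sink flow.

3

Augment source→P→Q→S→R→sink: bottleneck 3. Total 3.
No augmenting path remains in the residual graph.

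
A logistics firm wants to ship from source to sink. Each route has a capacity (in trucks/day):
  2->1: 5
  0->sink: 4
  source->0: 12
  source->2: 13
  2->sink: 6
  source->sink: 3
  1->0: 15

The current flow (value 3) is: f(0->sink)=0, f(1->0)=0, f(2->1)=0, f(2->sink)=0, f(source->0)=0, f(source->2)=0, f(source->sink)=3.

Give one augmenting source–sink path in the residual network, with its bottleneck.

source->2->sink, bottleneck 6

Residual along source->2->sink: source->2: 13, 2->sink: 6.
Bottleneck = min = 6.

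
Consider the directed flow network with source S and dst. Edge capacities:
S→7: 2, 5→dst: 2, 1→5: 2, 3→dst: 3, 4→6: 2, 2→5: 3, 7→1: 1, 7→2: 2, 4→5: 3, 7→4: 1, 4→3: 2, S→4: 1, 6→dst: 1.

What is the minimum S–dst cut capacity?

Max flow = 3 (via 3 augmenting paths).
In the residual at optimum, the set reachable from S is {S}.
Cut edges: S→7 (cap 2), S→4 (cap 1). Sum = 3.

3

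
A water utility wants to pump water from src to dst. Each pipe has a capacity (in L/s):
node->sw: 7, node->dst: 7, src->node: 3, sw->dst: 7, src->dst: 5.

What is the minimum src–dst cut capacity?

Max flow = 8 (via 2 augmenting paths).
In the residual at optimum, the set reachable from src is {src}.
Cut edges: src->node (cap 3), src->dst (cap 5). Sum = 8.

8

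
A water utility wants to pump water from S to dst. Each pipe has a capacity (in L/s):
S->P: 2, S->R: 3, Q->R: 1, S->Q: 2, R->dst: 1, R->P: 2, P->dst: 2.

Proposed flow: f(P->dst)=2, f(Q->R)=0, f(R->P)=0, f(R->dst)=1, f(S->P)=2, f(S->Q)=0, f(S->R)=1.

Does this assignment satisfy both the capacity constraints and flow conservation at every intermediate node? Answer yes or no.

Yes

Every edge has 0 ≤ f(e) ≤ cap(e).
At each intermediate node, inflow equals outflow.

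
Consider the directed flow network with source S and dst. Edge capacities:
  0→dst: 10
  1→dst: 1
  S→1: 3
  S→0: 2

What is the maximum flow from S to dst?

3

Augment S→1→dst: bottleneck 1. Total 1.
Augment S→0→dst: bottleneck 2. Total 3.
No augmenting path remains in the residual graph.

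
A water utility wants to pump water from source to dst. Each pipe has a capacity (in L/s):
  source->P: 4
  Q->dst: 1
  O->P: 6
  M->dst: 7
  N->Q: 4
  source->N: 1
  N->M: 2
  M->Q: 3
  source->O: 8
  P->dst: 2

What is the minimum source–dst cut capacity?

3

Max flow = 3 (via 2 augmenting paths).
In the residual at optimum, the set reachable from source is {O, P, source}.
Cut edges: source->N (cap 1), P->dst (cap 2). Sum = 3.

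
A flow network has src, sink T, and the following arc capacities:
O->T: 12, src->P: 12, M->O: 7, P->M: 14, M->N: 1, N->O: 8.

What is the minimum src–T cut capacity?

8

Max flow = 8 (via 2 augmenting paths).
In the residual at optimum, the set reachable from src is {M, P, src}.
Cut edges: M->N (cap 1), M->O (cap 7). Sum = 8.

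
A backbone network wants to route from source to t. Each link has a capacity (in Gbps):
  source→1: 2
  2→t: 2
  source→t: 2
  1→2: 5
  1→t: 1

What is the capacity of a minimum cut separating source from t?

4

Max flow = 4 (via 3 augmenting paths).
In the residual at optimum, the set reachable from source is {source}.
Cut edges: source→1 (cap 2), source→t (cap 2). Sum = 4.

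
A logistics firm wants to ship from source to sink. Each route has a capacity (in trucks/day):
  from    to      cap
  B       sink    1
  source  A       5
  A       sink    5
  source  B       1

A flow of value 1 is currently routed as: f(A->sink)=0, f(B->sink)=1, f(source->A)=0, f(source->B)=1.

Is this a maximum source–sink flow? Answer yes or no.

Residual path source->A->sink has bottleneck 5 > 0.
Pushing 5 along it raises the flow to 6, so the given flow is not maximum.

No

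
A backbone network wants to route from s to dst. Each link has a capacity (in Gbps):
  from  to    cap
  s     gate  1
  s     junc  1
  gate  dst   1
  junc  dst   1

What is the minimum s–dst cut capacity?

2

Max flow = 2 (via 2 augmenting paths).
In the residual at optimum, the set reachable from s is {s}.
Cut edges: s→gate (cap 1), s→junc (cap 1). Sum = 2.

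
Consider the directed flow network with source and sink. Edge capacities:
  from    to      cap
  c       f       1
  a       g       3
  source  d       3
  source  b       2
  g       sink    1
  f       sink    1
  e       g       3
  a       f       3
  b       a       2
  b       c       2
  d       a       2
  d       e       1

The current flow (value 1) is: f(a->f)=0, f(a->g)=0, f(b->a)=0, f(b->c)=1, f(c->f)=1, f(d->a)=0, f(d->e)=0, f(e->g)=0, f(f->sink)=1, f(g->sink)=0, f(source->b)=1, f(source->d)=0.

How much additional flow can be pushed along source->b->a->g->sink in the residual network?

1

Residual capacities along the path: source->b: 1, b->a: 2, a->g: 3, g->sink: 1.
Minimum is 1.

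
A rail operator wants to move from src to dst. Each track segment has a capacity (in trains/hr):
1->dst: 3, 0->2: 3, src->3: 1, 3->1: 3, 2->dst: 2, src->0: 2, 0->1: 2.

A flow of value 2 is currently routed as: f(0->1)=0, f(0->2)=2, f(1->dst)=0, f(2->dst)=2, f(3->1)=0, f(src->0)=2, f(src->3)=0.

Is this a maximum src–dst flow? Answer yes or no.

Residual path src->3->1->dst has bottleneck 1 > 0.
Pushing 1 along it raises the flow to 3, so the given flow is not maximum.

No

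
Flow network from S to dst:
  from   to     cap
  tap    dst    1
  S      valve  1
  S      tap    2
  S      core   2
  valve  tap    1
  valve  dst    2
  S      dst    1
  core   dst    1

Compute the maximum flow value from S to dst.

Augment S→dst: bottleneck 1. Total 1.
Augment S→core→dst: bottleneck 1. Total 2.
Augment S→valve→dst: bottleneck 1. Total 3.
Augment S→tap→dst: bottleneck 1. Total 4.
No augmenting path remains in the residual graph.

4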